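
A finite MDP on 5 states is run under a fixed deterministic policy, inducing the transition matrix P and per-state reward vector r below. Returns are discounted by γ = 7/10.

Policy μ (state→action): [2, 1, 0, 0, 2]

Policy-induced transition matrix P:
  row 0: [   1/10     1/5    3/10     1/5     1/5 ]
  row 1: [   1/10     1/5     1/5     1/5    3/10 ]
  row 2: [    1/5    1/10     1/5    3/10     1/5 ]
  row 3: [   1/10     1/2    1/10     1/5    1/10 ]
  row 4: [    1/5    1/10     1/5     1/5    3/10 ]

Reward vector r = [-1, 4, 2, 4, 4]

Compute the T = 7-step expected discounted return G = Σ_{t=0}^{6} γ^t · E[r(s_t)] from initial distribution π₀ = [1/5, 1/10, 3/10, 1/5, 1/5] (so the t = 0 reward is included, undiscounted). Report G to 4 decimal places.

G = 8.3488

t=0: π = [0.2000, 0.1000, 0.3000, 0.2000, 0.2000], E[r] = 2.4000, γ^t·E[r] = 2.400000, running G = 2.400000
t=1: π = [0.1500, 0.2100, 0.2000, 0.2300, 0.2100], E[r] = 2.8500, γ^t·E[r] = 1.995000, running G = 4.395000
t=2: π = [0.1410, 0.2280, 0.1920, 0.2200, 0.2190], E[r] = 2.9110, γ^t·E[r] = 1.426390, running G = 5.821390
t=3: π = [0.1411, 0.2249, 0.1921, 0.2192, 0.2227], E[r] = 2.9103, γ^t·E[r] = 0.998233, running G = 6.819623
t=4: π = [0.1415, 0.2243, 0.1922, 0.2192, 0.2228], E[r] = 2.9082, γ^t·E[r] = 0.698264, running G = 7.517887
t=5: π = [0.1415, 0.2243, 0.1922, 0.2192, 0.2228], E[r] = 2.9080, γ^t·E[r] = 0.488753, running G = 8.006639
t=6: π = [0.1415, 0.2243, 0.1922, 0.2192, 0.2228], E[r] = 2.9080, γ^t·E[r] = 0.342127, running G = 8.348767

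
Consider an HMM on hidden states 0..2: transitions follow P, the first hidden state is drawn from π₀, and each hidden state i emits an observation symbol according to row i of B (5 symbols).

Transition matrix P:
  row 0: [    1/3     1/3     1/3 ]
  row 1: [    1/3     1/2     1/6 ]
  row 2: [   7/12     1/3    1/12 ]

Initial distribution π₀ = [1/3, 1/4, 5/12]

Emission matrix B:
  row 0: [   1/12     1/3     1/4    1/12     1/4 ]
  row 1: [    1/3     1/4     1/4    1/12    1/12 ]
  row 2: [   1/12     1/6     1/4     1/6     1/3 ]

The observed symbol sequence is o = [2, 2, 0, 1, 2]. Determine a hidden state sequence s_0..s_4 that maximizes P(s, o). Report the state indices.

t=0: δ = [8.333e-02, 6.250e-02, 1.042e-01]  (obs o_0=2)
t=1: δ = [1.519e-02, 8.681e-03, 6.944e-03]  ψ = [2, 2, 0]  (obs o_1=2)
t=2: δ = [4.220e-04, 1.688e-03, 4.220e-04]  ψ = [0, 0, 0]  (obs o_2=0)
t=3: δ = [1.875e-04, 2.110e-04, 4.689e-05]  ψ = [1, 1, 1]  (obs o_3=1)
t=4: δ = [1.758e-05, 2.637e-05, 1.563e-05]  ψ = [1, 1, 0]  (obs o_4=2)
backtrack: best end state = 1; path = [2, 0, 1, 1, 1]

path = [2, 0, 1, 1, 1]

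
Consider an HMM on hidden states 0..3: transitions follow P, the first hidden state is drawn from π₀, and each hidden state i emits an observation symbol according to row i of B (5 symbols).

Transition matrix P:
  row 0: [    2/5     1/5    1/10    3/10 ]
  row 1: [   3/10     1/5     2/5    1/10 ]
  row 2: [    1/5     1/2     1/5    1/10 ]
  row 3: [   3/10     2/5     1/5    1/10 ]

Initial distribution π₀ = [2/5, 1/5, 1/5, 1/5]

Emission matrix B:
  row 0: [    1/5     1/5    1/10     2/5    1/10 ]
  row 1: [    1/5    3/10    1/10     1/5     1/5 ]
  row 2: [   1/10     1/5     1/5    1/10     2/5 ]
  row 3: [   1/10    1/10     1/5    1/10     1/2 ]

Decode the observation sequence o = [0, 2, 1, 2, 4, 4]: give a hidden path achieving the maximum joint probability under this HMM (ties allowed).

path = [0, 3, 1, 2, 1, 2]

t=0: δ = [8.000e-02, 4.000e-02, 2.000e-02, 2.000e-02]  (obs o_0=0)
t=1: δ = [3.200e-03, 1.600e-03, 3.200e-03, 4.800e-03]  ψ = [0, 0, 1, 0]  (obs o_1=2)
t=2: δ = [2.880e-04, 5.760e-04, 1.920e-04, 9.600e-05]  ψ = [3, 3, 3, 0]  (obs o_2=1)
t=3: δ = [1.728e-05, 1.152e-05, 4.608e-05, 1.728e-05]  ψ = [1, 1, 1, 0]  (obs o_3=2)
t=4: δ = [9.216e-07, 4.608e-06, 3.686e-06, 2.592e-06]  ψ = [2, 2, 2, 0]  (obs o_4=4)
t=5: δ = [1.382e-07, 3.686e-07, 7.373e-07, 2.304e-07]  ψ = [1, 2, 1, 1]  (obs o_5=4)
backtrack: best end state = 2; path = [0, 3, 1, 2, 1, 2]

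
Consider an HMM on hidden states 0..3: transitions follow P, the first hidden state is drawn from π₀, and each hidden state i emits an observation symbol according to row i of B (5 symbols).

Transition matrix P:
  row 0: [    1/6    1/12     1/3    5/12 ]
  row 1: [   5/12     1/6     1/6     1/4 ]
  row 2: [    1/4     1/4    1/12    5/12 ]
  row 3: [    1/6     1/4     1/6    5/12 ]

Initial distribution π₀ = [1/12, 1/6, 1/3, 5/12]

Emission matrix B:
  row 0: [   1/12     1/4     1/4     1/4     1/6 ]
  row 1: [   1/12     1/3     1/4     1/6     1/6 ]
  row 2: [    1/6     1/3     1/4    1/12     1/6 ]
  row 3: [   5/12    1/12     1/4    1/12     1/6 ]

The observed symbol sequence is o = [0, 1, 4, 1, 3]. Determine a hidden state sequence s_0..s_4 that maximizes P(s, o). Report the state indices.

t=0: δ = [6.944e-03, 1.389e-02, 5.556e-02, 1.736e-01]  (obs o_0=0)
t=1: δ = [7.234e-03, 1.447e-02, 9.645e-03, 6.028e-03]  ψ = [3, 3, 3, 3]  (obs o_1=1)
t=2: δ = [1.005e-03, 4.019e-04, 4.019e-04, 6.698e-04]  ψ = [1, 1, 0, 2]  (obs o_2=4)
t=3: δ = [4.186e-05, 5.582e-05, 1.116e-04, 3.489e-05]  ψ = [0, 3, 0, 0]  (obs o_3=1)
t=4: δ = [6.977e-06, 4.651e-06, 1.163e-06, 3.876e-06]  ψ = [2, 2, 0, 2]  (obs o_4=3)
backtrack: best end state = 0; path = [3, 1, 0, 2, 0]

path = [3, 1, 0, 2, 0]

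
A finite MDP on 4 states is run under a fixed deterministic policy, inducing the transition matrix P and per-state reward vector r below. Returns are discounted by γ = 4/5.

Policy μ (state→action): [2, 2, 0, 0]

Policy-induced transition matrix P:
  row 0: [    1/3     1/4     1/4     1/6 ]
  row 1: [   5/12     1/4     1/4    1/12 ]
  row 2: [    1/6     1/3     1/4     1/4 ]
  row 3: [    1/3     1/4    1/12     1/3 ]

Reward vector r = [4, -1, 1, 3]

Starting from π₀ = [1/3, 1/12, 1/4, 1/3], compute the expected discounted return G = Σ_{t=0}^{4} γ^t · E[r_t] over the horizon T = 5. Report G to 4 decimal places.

t=0: π = [0.3333, 0.0833, 0.2500, 0.3333], E[r] = 2.5000, γ^t·E[r] = 2.500000, running G = 2.500000
t=1: π = [0.2986, 0.2708, 0.1944, 0.2361], E[r] = 1.8264, γ^t·E[r] = 1.461111, running G = 3.961111
t=2: π = [0.3235, 0.2662, 0.2106, 0.1997], E[r] = 1.8374, γ^t·E[r] = 1.175926, running G = 5.137037
t=3: π = [0.3204, 0.2676, 0.2167, 0.1953], E[r] = 1.8167, γ^t·E[r] = 0.930173, running G = 6.067210
t=4: π = [0.3195, 0.2681, 0.2174, 0.1950], E[r] = 1.8124, γ^t·E[r] = 0.742347, running G = 6.809557

G = 6.8096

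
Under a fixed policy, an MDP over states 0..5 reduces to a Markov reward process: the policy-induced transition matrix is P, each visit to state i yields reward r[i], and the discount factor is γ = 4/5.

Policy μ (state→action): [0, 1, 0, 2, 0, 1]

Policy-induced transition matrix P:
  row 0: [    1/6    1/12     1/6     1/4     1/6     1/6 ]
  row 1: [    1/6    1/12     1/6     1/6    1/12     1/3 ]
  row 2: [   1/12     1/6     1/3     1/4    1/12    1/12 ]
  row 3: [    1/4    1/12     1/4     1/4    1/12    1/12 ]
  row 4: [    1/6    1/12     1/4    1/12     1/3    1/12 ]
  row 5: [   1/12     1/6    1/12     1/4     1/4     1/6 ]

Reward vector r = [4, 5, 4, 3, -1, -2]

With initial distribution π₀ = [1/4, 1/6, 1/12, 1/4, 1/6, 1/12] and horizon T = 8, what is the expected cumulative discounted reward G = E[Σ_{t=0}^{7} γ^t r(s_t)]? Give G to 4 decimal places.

G = 9.7189

t=0: π = [0.2500, 0.1667, 0.0833, 0.2500, 0.1667, 0.0833], E[r] = 2.5833, γ^t·E[r] = 2.583333, running G = 2.583333
t=1: π = [0.1736, 0.0972, 0.2083, 0.2083, 0.1597, 0.1528], E[r] = 2.1736, γ^t·E[r] = 1.738889, running G = 4.322222
t=2: π = [0.1539, 0.1134, 0.2193, 0.2153, 0.1632, 0.1348], E[r] = 2.2731, γ^t·E[r] = 1.454815, running G = 5.777037
t=3: π = [0.1551, 0.1128, 0.2235, 0.2133, 0.1594, 0.1358], E[r] = 2.2878, γ^t·E[r] = 1.171358, running G = 6.948395
t=4: π = [0.1545, 0.1133, 0.2237, 0.2140, 0.1587, 0.1358], E[r] = 2.2908, γ^t·E[r] = 0.938331, running G = 7.886726
t=5: π = [0.1545, 0.1133, 0.2237, 0.2141, 0.1585, 0.1358], E[r] = 2.2915, γ^t·E[r] = 0.750881, running G = 8.637607
t=6: π = [0.1545, 0.1133, 0.2237, 0.2141, 0.1585, 0.1359], E[r] = 2.2916, γ^t·E[r] = 0.600732, running G = 9.238339
t=7: π = [0.1546, 0.1133, 0.2237, 0.2141, 0.1585, 0.1359], E[r] = 2.2916, γ^t·E[r] = 0.480589, running G = 9.718928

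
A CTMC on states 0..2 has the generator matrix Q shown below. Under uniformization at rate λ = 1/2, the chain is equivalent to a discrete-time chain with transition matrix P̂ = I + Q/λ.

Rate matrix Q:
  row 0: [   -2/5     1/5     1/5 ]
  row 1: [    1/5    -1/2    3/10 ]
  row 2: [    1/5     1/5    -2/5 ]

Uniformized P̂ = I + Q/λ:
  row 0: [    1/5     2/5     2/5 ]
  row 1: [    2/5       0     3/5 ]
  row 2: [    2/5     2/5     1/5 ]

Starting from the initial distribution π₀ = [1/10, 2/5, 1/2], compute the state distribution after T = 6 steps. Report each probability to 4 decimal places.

t=0: π = [0.1000, 0.4000, 0.5000]
t=1: π = [0.3800, 0.2400, 0.3800]
t=2: π = [0.3240, 0.3040, 0.3720]
t=3: π = [0.3352, 0.2784, 0.3864]
t=4: π = [0.3330, 0.2886, 0.3784]
t=5: π = [0.3334, 0.2845, 0.3820]
t=6: π = [0.3333, 0.2862, 0.3805]

π = [0.3333, 0.2862, 0.3805]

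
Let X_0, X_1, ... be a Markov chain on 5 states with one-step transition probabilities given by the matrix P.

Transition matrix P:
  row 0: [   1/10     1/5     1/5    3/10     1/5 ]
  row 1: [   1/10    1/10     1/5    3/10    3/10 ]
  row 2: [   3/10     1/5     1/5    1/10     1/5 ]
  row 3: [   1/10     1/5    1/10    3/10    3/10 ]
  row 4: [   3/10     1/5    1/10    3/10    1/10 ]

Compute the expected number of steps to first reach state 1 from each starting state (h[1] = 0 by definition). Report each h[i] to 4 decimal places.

h = [5.0000, 0.0000, 5.0000, 5.0000, 5.0000]

First-step conditioning: h[1] = 0; for i ≠ 1, h[i] = 1 + Σ_k P[i][k]·h[k].
  h[0] = 1 + 1/10·h[0] + 1/5·h[2] + 3/10·h[3] + 1/5·h[4]
  h[2] = 1 + 3/10·h[0] + 1/5·h[2] + 1/10·h[3] + 1/5·h[4]
  h[3] = 1 + 1/10·h[0] + 1/10·h[2] + 3/10·h[3] + 3/10·h[4]
  h[4] = 1 + 3/10·h[0] + 1/10·h[2] + 3/10·h[3] + 1/10·h[4]
Solving the 4×4 linear system over states ≠ 1 gives exactly h = [5, 0, 5, 5, 5] (h[1] = 0 is the target).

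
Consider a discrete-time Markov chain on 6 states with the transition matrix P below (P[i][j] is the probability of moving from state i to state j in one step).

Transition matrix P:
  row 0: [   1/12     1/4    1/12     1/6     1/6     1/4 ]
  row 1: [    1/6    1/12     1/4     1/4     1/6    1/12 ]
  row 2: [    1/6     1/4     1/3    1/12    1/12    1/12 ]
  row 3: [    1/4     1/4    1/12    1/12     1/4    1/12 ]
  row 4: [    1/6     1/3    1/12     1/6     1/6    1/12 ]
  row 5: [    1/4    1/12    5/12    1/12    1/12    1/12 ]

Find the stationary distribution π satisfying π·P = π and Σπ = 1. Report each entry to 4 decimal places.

Balance equations π_j = Σ_i π_i·P[i][j]:
  π_0 = 1/12·π_0 + 1/6·π_1 + 1/6·π_2 + 1/4·π_3 + 1/6·π_4 + 1/4·π_5
  π_1 = 1/4·π_0 + 1/12·π_1 + 1/4·π_2 + 1/4·π_3 + 1/3·π_4 + 1/12·π_5
  π_2 = 1/12·π_0 + 1/4·π_1 + 1/3·π_2 + 1/12·π_3 + 1/12·π_4 + 5/12·π_5
  π_3 = 1/6·π_0 + 1/4·π_1 + 1/12·π_2 + 1/12·π_3 + 1/6·π_4 + 1/12·π_5
  π_4 = 1/6·π_0 + 1/6·π_1 + 1/12·π_2 + 1/4·π_3 + 1/6·π_4 + 1/12·π_5
  normalize: π_0 + π_1 + π_2 + π_3 + π_4 + π_5 = 1
Solving the linear system gives exactly π = [1597/9196, 1923/9196, 477/2299, 243/1672, 1399/9196, 2065/18392].

π = [0.1737, 0.2091, 0.2075, 0.1453, 0.1521, 0.1123]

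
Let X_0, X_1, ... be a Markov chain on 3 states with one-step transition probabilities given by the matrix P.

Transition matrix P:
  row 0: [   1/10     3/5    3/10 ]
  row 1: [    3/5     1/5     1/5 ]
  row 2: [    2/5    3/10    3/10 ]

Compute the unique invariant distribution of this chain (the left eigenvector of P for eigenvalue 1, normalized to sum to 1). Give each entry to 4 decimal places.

Balance equations π_j = Σ_i π_i·P[i][j]:
  π_0 = 1/10·π_0 + 3/5·π_1 + 2/5·π_2
  π_1 = 3/5·π_0 + 1/5·π_1 + 3/10·π_2
  normalize: π_0 + π_1 + π_2 = 1
Solving the linear system gives exactly π = [50/137, 51/137, 36/137].

π = [0.3650, 0.3723, 0.2628]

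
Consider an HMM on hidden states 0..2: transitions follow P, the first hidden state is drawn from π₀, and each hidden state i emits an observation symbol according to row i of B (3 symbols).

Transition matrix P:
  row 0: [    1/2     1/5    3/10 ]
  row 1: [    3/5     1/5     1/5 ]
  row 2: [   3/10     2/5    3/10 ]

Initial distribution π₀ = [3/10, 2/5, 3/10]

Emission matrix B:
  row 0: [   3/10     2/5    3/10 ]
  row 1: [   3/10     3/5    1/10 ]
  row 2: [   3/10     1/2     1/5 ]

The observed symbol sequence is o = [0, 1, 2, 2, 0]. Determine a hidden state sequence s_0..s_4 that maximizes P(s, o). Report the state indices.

t=0: δ = [9.000e-02, 1.200e-01, 9.000e-02]  (obs o_0=0)
t=1: δ = [2.880e-02, 2.160e-02, 1.350e-02]  ψ = [1, 2, 0]  (obs o_1=1)
t=2: δ = [4.320e-03, 5.760e-04, 1.728e-03]  ψ = [0, 0, 0]  (obs o_2=2)
t=3: δ = [6.480e-04, 8.640e-05, 2.592e-04]  ψ = [0, 0, 0]  (obs o_3=2)
t=4: δ = [9.720e-05, 3.888e-05, 5.832e-05]  ψ = [0, 0, 0]  (obs o_4=0)
backtrack: best end state = 0; path = [1, 0, 0, 0, 0]

path = [1, 0, 0, 0, 0]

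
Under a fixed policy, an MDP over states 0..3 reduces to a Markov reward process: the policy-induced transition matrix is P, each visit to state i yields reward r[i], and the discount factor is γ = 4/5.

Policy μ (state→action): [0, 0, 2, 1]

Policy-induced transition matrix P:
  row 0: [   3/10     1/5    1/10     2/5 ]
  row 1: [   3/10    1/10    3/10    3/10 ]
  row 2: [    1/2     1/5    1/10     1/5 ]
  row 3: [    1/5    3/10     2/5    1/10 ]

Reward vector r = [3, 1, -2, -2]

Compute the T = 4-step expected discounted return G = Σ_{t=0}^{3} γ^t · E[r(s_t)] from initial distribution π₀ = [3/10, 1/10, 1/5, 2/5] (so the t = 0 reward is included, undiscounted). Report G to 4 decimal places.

G = 0.1999

t=0: π = [0.3000, 0.1000, 0.2000, 0.4000], E[r] = -0.2000, γ^t·E[r] = -0.200000, running G = -0.200000
t=1: π = [0.3000, 0.2300, 0.2400, 0.2300], E[r] = 0.1900, γ^t·E[r] = 0.152000, running G = -0.048000
t=2: π = [0.3250, 0.2000, 0.2150, 0.2600], E[r] = 0.2250, γ^t·E[r] = 0.144000, running G = 0.096000
t=3: π = [0.3170, 0.2060, 0.2180, 0.2590], E[r] = 0.2030, γ^t·E[r] = 0.103936, running G = 0.199936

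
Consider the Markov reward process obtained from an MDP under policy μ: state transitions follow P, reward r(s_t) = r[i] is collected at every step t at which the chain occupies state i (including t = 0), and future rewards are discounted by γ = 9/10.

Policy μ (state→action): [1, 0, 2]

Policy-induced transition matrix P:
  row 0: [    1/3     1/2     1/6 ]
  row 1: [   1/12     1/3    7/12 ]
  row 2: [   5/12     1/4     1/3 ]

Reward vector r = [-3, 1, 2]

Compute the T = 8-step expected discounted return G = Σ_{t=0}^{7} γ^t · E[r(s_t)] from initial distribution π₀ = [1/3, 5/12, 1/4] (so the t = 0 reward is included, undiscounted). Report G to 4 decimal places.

t=0: π = [0.3333, 0.4167, 0.2500], E[r] = -0.0833, γ^t·E[r] = -0.083333, running G = -0.083333
t=1: π = [0.2500, 0.3681, 0.3819], E[r] = 0.3819, γ^t·E[r] = 0.343750, running G = 0.260417
t=2: π = [0.2731, 0.3432, 0.3837], E[r] = 0.2911, γ^t·E[r] = 0.235781, running G = 0.496198
t=3: π = [0.2795, 0.3469, 0.3736], E[r] = 0.2555, γ^t·E[r] = 0.186293, running G = 0.682491
t=4: π = [0.2777, 0.3488, 0.3735], E[r] = 0.2625, γ^t·E[r] = 0.172217, running G = 0.854708
t=5: π = [0.2773, 0.3485, 0.3742], E[r] = 0.2652, γ^t·E[r] = 0.156599, running G = 1.011307
t=6: π = [0.2774, 0.3484, 0.3742], E[r] = 0.2647, γ^t·E[r] = 0.140657, running G = 1.151964
t=7: π = [0.2774, 0.3484, 0.3742], E[r] = 0.2645, γ^t·E[r] = 0.126492, running G = 1.278456

G = 1.2785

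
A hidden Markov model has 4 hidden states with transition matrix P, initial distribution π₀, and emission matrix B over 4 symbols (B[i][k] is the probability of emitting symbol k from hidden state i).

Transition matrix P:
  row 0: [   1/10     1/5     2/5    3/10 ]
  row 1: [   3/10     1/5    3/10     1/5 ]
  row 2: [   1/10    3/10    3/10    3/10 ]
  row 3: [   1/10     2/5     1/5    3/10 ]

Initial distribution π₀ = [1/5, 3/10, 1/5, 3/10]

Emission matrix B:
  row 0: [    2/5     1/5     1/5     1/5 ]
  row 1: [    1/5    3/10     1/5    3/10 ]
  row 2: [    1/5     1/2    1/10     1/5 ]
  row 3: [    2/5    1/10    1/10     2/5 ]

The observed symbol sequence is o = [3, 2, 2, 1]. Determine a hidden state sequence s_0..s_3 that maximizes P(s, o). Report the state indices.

path = [3, 1, 0, 2]

t=0: δ = [4.000e-02, 9.000e-02, 4.000e-02, 1.200e-01]  (obs o_0=3)
t=1: δ = [5.400e-03, 9.600e-03, 2.700e-03, 3.600e-03]  ψ = [1, 3, 1, 3]  (obs o_1=2)
t=2: δ = [5.760e-04, 3.840e-04, 2.880e-04, 1.920e-04]  ψ = [1, 1, 1, 1]  (obs o_2=2)
t=3: δ = [2.304e-05, 3.456e-05, 1.152e-04, 1.728e-05]  ψ = [1, 0, 0, 0]  (obs o_3=1)
backtrack: best end state = 2; path = [3, 1, 0, 2]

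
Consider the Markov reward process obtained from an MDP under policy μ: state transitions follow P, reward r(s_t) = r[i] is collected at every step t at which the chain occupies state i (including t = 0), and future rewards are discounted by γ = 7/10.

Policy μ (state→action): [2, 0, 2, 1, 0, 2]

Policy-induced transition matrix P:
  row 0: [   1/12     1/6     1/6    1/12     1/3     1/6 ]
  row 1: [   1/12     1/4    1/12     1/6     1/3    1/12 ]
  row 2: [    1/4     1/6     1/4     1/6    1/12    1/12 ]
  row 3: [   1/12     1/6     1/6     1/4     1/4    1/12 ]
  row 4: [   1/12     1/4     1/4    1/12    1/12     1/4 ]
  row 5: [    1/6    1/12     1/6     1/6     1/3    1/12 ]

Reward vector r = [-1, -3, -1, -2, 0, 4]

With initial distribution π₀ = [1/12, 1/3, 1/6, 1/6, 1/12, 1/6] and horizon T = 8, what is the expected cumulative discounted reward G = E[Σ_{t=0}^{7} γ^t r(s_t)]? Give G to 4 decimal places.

t=0: π = [0.0833, 0.3333, 0.1667, 0.1667, 0.0833, 0.1667], E[r] = -0.9167, γ^t·E[r] = -0.916667, running G = -0.916667
t=1: π = [0.1250, 0.1875, 0.1597, 0.1667, 0.2569, 0.1042], E[r] = -0.7639, γ^t·E[r] = -0.534722, running G = -1.451389
t=2: π = [0.1186, 0.1950, 0.1858, 0.1487, 0.2153, 0.1366], E[r] = -0.6406, γ^t·E[r] = -0.313906, running G = -1.765295
t=3: π = [0.1257, 0.1895, 0.1838, 0.1512, 0.2207, 0.1291], E[r] = -0.6640, γ^t·E[r] = -0.227757, running G = -1.993052
t=4: π = [0.1247, 0.1901, 0.1846, 0.1504, 0.2196, 0.1306], E[r] = -0.6581, γ^t·E[r] = -0.157998, running G = -2.151050
t=5: π = [0.1250, 0.1899, 0.1845, 0.1505, 0.2198, 0.1303], E[r] = -0.6590, γ^t·E[r] = -0.110752, running G = -2.261802
t=6: π = [0.1249, 0.1899, 0.1845, 0.1505, 0.2197, 0.1304], E[r] = -0.6588, γ^t·E[r] = -0.077505, running G = -2.339307
t=7: π = [0.1250, 0.1899, 0.1845, 0.1505, 0.2197, 0.1304], E[r] = -0.6588, γ^t·E[r] = -0.054255, running G = -2.393562

G = -2.3936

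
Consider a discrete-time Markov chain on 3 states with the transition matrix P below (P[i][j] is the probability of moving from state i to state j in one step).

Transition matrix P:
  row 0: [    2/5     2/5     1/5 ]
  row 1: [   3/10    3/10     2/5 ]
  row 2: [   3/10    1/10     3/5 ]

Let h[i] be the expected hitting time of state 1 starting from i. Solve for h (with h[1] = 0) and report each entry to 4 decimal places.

h = [3.3333, 0.0000, 5.0000]

First-step conditioning: h[1] = 0; for i ≠ 1, h[i] = 1 + Σ_k P[i][k]·h[k].
  h[0] = 1 + 2/5·h[0] + 1/5·h[2]
  h[2] = 1 + 3/10·h[0] + 3/5·h[2]
Solving the 2×2 linear system over states ≠ 1 gives exactly h = [10/3, 0, 5] (h[1] = 0 is the target).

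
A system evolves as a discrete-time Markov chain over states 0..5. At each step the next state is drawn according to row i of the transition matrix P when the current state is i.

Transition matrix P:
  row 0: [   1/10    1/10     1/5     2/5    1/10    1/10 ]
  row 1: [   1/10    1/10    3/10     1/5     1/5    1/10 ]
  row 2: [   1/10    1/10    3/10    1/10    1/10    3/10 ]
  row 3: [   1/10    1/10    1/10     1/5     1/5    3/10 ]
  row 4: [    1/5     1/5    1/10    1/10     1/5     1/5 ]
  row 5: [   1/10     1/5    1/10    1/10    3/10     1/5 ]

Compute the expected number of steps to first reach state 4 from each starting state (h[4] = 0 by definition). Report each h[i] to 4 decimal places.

h = [5.7536, 5.3080, 5.7286, 5.0921, 0.0000, 4.6488]

First-step conditioning: h[4] = 0; for i ≠ 4, h[i] = 1 + Σ_k P[i][k]·h[k].
  h[0] = 1 + 1/10·h[0] + 1/10·h[1] + 1/5·h[2] + 2/5·h[3] + 1/10·h[5]
  h[1] = 1 + 1/10·h[0] + 1/10·h[1] + 3/10·h[2] + 1/5·h[3] + 1/10·h[5]
  h[2] = 1 + 1/10·h[0] + 1/10·h[1] + 3/10·h[2] + 1/10·h[3] + 3/10·h[5]
  h[3] = 1 + 1/10·h[0] + 1/10·h[1] + 1/10·h[2] + 1/5·h[3] + 3/10·h[5]
  h[5] = 1 + 1/10·h[0] + 1/5·h[1] + 1/10·h[2] + 1/10·h[3] + 1/5·h[5]
Solving the 5×5 linear system over states ≠ 4 gives exactly h = [25310/4399, 23350/4399, 25200/4399, 22400/4399, 0, 20450/4399] (h[4] = 0 is the target).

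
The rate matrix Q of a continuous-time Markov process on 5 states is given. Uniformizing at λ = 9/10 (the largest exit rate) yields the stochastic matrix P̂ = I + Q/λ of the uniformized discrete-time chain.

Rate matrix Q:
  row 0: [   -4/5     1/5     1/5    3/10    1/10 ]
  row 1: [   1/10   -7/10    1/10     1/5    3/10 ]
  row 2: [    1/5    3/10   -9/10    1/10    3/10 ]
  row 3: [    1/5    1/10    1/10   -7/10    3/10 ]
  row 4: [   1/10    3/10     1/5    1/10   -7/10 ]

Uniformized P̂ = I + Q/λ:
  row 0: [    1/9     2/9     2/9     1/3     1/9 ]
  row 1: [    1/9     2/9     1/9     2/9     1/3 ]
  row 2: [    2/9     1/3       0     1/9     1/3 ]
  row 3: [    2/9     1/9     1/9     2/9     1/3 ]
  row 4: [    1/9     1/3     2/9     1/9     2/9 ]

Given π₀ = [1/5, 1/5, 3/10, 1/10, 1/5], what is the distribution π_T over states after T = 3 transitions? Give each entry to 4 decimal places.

t=0: π = [0.2000, 0.2000, 0.3000, 0.1000, 0.2000]
t=1: π = [0.1556, 0.2667, 0.1222, 0.1889, 0.2667]
t=2: π = [0.1457, 0.2444, 0.1444, 0.1963, 0.2691]
t=3: π = [0.1490, 0.2464, 0.1412, 0.1925, 0.2711]

π = [0.1490, 0.2464, 0.1412, 0.1925, 0.2711]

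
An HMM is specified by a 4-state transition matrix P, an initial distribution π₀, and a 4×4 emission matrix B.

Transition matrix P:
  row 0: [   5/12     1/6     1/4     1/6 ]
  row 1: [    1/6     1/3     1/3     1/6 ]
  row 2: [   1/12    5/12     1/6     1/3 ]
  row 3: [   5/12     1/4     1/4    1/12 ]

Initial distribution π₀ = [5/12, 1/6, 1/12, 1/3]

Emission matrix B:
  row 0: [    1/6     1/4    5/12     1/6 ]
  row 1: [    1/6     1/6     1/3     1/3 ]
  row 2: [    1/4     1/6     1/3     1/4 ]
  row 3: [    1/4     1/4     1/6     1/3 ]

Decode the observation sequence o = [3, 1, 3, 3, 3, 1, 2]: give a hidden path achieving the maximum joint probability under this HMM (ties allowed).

t=0: δ = [6.944e-02, 5.556e-02, 2.083e-02, 1.111e-01]  (obs o_0=3)
t=1: δ = [1.157e-02, 4.630e-03, 4.630e-03, 2.894e-03]  ψ = [3, 3, 3, 0]  (obs o_1=1)
t=2: δ = [8.038e-04, 6.430e-04, 7.234e-04, 6.430e-04]  ψ = [0, 0, 0, 0]  (obs o_2=3)
t=3: δ = [5.582e-05, 1.005e-04, 5.358e-05, 8.038e-05]  ψ = [0, 2, 1, 2]  (obs o_3=3)
t=4: δ = [5.582e-06, 1.116e-05, 8.372e-06, 5.954e-06]  ψ = [3, 1, 1, 2]  (obs o_4=3)
t=5: δ = [6.202e-07, 6.202e-07, 6.202e-07, 6.977e-07]  ψ = [3, 1, 1, 2]  (obs o_5=1)
t=6: δ = [1.211e-07, 8.614e-08, 6.891e-08, 3.445e-08]  ψ = [3, 2, 1, 2]  (obs o_6=2)
backtrack: best end state = 0; path = [3, 0, 2, 1, 2, 3, 0]

path = [3, 0, 2, 1, 2, 3, 0]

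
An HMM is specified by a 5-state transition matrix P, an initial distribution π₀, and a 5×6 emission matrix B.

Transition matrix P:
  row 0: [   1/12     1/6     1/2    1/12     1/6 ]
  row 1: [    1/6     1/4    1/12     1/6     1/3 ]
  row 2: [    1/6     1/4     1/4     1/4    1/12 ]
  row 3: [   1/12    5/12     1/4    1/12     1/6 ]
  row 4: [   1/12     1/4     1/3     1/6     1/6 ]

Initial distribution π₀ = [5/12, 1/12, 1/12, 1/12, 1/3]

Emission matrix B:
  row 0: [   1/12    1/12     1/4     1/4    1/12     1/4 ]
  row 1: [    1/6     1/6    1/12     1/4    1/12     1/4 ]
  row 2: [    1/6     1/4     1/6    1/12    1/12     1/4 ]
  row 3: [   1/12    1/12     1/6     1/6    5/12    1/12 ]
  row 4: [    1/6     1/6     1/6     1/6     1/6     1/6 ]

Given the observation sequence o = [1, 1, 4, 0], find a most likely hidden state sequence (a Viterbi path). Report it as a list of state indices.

t=0: δ = [3.472e-02, 1.389e-02, 2.083e-02, 6.944e-03, 5.556e-02]  (obs o_0=1)
t=1: δ = [3.858e-04, 2.315e-03, 4.630e-03, 7.716e-04, 1.543e-03]  ψ = [4, 4, 4, 4, 4]  (obs o_1=1)
t=2: δ = [6.430e-05, 9.645e-05, 9.645e-05, 4.823e-04, 1.286e-04]  ψ = [2, 2, 2, 2, 1]  (obs o_2=4)
t=3: δ = [3.349e-06, 3.349e-05, 2.009e-05, 3.349e-06, 1.340e-05]  ψ = [3, 3, 3, 3, 3]  (obs o_3=0)
backtrack: best end state = 1; path = [4, 2, 3, 1]

path = [4, 2, 3, 1]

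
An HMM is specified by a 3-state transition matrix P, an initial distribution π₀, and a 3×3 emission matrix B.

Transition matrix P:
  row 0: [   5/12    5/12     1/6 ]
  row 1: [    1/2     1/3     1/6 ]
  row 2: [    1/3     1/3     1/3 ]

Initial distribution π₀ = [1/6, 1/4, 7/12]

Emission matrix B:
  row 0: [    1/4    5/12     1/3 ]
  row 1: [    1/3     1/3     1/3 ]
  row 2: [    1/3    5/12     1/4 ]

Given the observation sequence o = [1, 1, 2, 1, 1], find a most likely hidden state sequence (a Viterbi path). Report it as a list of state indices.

path = [2, 0, 1, 0, 0]

t=0: δ = [6.944e-02, 8.333e-02, 2.431e-01]  (obs o_0=1)
t=1: δ = [3.376e-02, 2.701e-02, 3.376e-02]  ψ = [2, 2, 2]  (obs o_1=1)
t=2: δ = [4.689e-03, 4.689e-03, 2.813e-03]  ψ = [0, 0, 2]  (obs o_2=2)
t=3: δ = [9.768e-04, 6.512e-04, 3.907e-04]  ψ = [1, 0, 2]  (obs o_3=1)
t=4: δ = [1.696e-04, 1.357e-04, 6.783e-05]  ψ = [0, 0, 0]  (obs o_4=1)
backtrack: best end state = 0; path = [2, 0, 1, 0, 0]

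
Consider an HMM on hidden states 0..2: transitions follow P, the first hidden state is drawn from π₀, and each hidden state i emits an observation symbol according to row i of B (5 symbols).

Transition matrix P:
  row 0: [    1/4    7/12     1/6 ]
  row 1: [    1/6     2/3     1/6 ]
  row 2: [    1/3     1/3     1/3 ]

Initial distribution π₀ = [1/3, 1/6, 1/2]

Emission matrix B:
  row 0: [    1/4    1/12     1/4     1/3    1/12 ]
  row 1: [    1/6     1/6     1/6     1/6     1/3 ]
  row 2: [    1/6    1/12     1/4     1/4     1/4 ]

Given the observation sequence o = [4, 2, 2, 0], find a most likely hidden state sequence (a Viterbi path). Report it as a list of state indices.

path = [2, 0, 1, 1]

t=0: δ = [2.778e-02, 5.556e-02, 1.250e-01]  (obs o_0=4)
t=1: δ = [1.042e-02, 6.944e-03, 1.042e-02]  ψ = [2, 2, 2]  (obs o_1=2)
t=2: δ = [8.681e-04, 1.013e-03, 8.681e-04]  ψ = [2, 0, 2]  (obs o_2=2)
t=3: δ = [7.234e-05, 1.125e-04, 4.823e-05]  ψ = [2, 1, 2]  (obs o_3=0)
backtrack: best end state = 1; path = [2, 0, 1, 1]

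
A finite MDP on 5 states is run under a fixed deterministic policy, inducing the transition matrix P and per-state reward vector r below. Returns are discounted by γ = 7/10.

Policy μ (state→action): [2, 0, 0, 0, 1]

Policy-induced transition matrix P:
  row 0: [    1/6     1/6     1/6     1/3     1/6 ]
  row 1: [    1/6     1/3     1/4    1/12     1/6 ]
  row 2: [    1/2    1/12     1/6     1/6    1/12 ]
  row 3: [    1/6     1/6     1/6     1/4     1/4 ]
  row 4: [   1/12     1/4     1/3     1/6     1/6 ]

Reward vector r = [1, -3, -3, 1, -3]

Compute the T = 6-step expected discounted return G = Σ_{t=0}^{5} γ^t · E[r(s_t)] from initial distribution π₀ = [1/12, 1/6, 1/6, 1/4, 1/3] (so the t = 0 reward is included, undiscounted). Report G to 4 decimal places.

G = -4.2940

t=0: π = [0.0833, 0.1667, 0.1667, 0.2500, 0.3333], E[r] = -1.6667, γ^t·E[r] = -1.666667, running G = -1.666667
t=1: π = [0.1944, 0.2083, 0.2361, 0.1875, 0.1736], E[r] = -1.4722, γ^t·E[r] = -1.030556, running G = -2.697222
t=2: π = [0.2309, 0.1962, 0.2130, 0.1973, 0.1626], E[r] = -1.2870, γ^t·E[r] = -0.630648, running G = -3.327870
t=3: π = [0.2241, 0.1952, 0.2101, 0.2052, 0.1654], E[r] = -1.2826, γ^t·E[r] = -0.439932, running G = -3.767802
t=4: π = [0.2229, 0.1955, 0.2105, 0.2049, 0.1663], E[r] = -1.2889, γ^t·E[r] = -0.309458, running G = -4.077260
t=5: π = [0.2230, 0.1956, 0.2107, 0.2046, 0.1662], E[r] = -1.2897, γ^t·E[r] = -0.216757, running G = -4.294017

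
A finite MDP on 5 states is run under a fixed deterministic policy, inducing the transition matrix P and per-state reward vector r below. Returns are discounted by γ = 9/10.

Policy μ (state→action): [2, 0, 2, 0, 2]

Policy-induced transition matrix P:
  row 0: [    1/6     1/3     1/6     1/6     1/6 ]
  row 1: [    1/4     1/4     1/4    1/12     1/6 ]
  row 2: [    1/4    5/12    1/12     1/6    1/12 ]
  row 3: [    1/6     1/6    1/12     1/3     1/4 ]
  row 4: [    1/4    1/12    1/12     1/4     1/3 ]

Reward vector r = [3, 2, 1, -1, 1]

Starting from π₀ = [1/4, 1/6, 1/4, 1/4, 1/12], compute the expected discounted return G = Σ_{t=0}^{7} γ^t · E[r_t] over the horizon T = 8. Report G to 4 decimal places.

t=0: π = [0.2500, 0.1667, 0.2500, 0.2500, 0.0833], E[r] = 1.1667, γ^t·E[r] = 1.166667, running G = 1.166667
t=1: π = [0.2083, 0.2778, 0.1319, 0.2014, 0.1806], E[r] = 1.2917, γ^t·E[r] = 1.162500, running G = 2.329167
t=2: π = [0.2159, 0.2425, 0.1470, 0.1921, 0.2025], E[r] = 1.2899, γ^t·E[r] = 1.044844, running G = 3.374010
t=3: π = [0.2160, 0.2427, 0.1417, 0.1954, 0.2042], E[r] = 1.2840, γ^t·E[r] = 0.936035, running G = 4.310046
t=4: π = [0.2157, 0.2413, 0.1418, 0.1960, 0.2052], E[r] = 1.2807, γ^t·E[r] = 0.840280, running G = 5.150326
t=5: π = [0.2157, 0.2411, 0.1415, 0.1963, 0.2054], E[r] = 1.2798, γ^t·E[r] = 0.755714, running G = 5.906040
t=6: π = [0.2157, 0.2410, 0.1415, 0.1964, 0.2055], E[r] = 1.2795, γ^t·E[r] = 0.679967, running G = 6.586007
t=7: π = [0.2157, 0.2409, 0.1415, 0.1964, 0.2055], E[r] = 1.2794, γ^t·E[r] = 0.611922, running G = 7.197928

G = 7.1979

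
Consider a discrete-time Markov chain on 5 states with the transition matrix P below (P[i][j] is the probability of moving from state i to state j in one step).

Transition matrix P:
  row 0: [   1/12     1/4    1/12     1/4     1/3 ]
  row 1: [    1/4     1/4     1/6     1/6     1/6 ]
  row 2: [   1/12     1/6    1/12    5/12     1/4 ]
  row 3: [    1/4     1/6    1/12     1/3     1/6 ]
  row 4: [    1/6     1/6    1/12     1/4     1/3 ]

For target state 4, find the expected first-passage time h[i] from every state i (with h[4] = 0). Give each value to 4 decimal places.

First-step conditioning: h[4] = 0; for i ≠ 4, h[i] = 1 + Σ_k P[i][k]·h[k].
  h[0] = 1 + 1/12·h[0] + 1/4·h[1] + 1/12·h[2] + 1/4·h[3]
  h[1] = 1 + 1/4·h[0] + 1/4·h[1] + 1/6·h[2] + 1/6·h[3]
  h[2] = 1 + 1/12·h[0] + 1/6·h[1] + 1/12·h[2] + 5/12·h[3]
  h[3] = 1 + 1/4·h[0] + 1/6·h[1] + 1/12·h[2] + 1/3·h[3]
Solving the 4×4 linear system over states ≠ 4 gives exactly h = [3804/925, 4416/925, 4176/925, 24/5, 0] (h[4] = 0 is the target).

h = [4.1124, 4.7741, 4.5146, 4.8000, 0.0000]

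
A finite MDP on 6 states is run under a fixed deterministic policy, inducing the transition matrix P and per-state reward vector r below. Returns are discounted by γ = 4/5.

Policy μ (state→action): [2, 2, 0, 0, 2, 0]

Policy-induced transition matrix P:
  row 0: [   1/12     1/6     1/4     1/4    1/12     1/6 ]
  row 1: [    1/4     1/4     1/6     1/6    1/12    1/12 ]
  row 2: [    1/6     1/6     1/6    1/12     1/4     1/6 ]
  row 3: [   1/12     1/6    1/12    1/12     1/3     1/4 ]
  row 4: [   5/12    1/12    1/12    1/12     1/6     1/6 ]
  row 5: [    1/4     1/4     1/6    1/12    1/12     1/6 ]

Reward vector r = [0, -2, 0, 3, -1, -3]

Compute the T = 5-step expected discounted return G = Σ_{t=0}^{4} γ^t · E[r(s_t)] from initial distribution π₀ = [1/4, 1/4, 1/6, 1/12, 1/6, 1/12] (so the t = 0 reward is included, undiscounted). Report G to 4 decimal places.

G = -2.0462

t=0: π = [0.2500, 0.2500, 0.1667, 0.0833, 0.1667, 0.0833], E[r] = -0.6667, γ^t·E[r] = -0.666667, running G = -0.666667
t=1: π = [0.2083, 0.1806, 0.1667, 0.1458, 0.1458, 0.1528], E[r] = -0.5278, γ^t·E[r] = -0.422222, running G = -1.088889
t=2: π = [0.2014, 0.1823, 0.1597, 0.1331, 0.1597, 0.1638], E[r] = -0.6163, γ^t·E[r] = -0.394444, running G = -1.483333
t=3: π = [0.2076, 0.1822, 0.1590, 0.1321, 0.1565, 0.1626], E[r] = -0.6124, γ^t·E[r] = -0.313531, running G = -1.796864
t=4: π = [0.2062, 0.1824, 0.1599, 0.1331, 0.1559, 0.1625], E[r] = -0.6088, γ^t·E[r] = -0.249347, running G = -2.046211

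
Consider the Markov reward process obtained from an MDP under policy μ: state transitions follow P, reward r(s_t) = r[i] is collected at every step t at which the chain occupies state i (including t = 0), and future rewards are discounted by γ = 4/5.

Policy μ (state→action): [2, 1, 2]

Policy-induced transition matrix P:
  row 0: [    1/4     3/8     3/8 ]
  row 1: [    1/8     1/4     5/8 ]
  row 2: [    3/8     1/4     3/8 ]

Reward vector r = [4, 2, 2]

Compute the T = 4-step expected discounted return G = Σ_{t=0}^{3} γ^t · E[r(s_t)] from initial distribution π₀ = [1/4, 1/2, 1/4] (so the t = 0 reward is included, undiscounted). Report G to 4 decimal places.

G = 7.3865

t=0: π = [0.2500, 0.5000, 0.2500], E[r] = 2.5000, γ^t·E[r] = 2.500000, running G = 2.500000
t=1: π = [0.2188, 0.2813, 0.5000], E[r] = 2.4375, γ^t·E[r] = 1.950000, running G = 4.450000
t=2: π = [0.2773, 0.2773, 0.4453], E[r] = 2.5547, γ^t·E[r] = 1.635000, running G = 6.085000
t=3: π = [0.2710, 0.2847, 0.4443], E[r] = 2.5420, γ^t·E[r] = 1.301500, running G = 7.386500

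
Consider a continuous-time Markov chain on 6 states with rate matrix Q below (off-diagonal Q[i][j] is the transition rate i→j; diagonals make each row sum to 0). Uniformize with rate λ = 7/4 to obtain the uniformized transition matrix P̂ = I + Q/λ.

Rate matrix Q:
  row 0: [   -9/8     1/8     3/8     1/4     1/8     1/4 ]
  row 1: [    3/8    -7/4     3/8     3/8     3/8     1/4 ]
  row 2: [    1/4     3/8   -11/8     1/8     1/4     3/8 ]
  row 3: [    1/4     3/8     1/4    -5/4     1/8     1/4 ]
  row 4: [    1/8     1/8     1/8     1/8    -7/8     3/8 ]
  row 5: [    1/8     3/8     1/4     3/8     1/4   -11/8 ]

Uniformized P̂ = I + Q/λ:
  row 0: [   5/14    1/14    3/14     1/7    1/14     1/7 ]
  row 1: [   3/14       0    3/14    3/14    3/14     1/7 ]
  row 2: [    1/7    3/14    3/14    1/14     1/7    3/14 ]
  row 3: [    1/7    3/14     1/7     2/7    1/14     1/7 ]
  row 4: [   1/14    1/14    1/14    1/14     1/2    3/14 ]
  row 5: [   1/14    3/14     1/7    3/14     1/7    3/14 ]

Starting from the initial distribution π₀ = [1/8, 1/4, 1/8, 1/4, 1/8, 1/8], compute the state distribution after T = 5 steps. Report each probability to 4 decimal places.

π = [0.1595, 0.1341, 0.1612, 0.1629, 0.2007, 0.1816]

t=0: π = [0.1250, 0.2500, 0.1250, 0.2500, 0.1250, 0.1250]
t=1: π = [0.1696, 0.1250, 0.1696, 0.1875, 0.1786, 0.1696]
t=2: π = [0.1633, 0.1378, 0.1633, 0.1658, 0.1901, 0.1798]
t=3: π = [0.1613, 0.1343, 0.1624, 0.1640, 0.1971, 0.1809]
t=4: π = [0.1600, 0.1343, 0.1615, 0.1631, 0.1996, 0.1815]
t=5: π = [0.1595, 0.1341, 0.1612, 0.1629, 0.2007, 0.1816]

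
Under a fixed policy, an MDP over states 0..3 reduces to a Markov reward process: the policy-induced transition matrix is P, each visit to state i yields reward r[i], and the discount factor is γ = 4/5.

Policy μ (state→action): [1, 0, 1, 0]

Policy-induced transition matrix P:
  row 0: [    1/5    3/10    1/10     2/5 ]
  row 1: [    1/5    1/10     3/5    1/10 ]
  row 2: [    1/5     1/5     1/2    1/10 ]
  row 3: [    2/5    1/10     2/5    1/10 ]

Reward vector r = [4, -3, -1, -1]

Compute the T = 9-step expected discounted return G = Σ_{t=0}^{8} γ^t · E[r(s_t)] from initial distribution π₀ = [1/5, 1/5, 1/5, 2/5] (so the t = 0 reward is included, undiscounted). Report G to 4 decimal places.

t=0: π = [0.2000, 0.2000, 0.2000, 0.4000], E[r] = -0.4000, γ^t·E[r] = -0.400000, running G = -0.400000
t=1: π = [0.2800, 0.1600, 0.4000, 0.1600], E[r] = 0.0800, γ^t·E[r] = 0.064000, running G = -0.336000
t=2: π = [0.2320, 0.1960, 0.3880, 0.1840], E[r] = -0.2320, γ^t·E[r] = -0.148480, running G = -0.484480
t=3: π = [0.2368, 0.1852, 0.4084, 0.1696], E[r] = -0.1864, γ^t·E[r] = -0.095437, running G = -0.579917
t=4: π = [0.2339, 0.1882, 0.4068, 0.1710], E[r] = -0.2068, γ^t·E[r] = -0.084705, running G = -0.664622
t=5: π = [0.2342, 0.1875, 0.4081, 0.1702], E[r] = -0.2039, γ^t·E[r] = -0.066813, running G = -0.731435
t=6: π = [0.2340, 0.1877, 0.4080, 0.1703], E[r] = -0.2051, γ^t·E[r] = -0.053775, running G = -0.785210
t=7: π = [0.2341, 0.1876, 0.4081, 0.1702], E[r] = -0.2050, γ^t·E[r] = -0.042983, running G = -0.828194
t=8: π = [0.2340, 0.1876, 0.4081, 0.1702], E[r] = -0.2050, γ^t·E[r] = -0.034399, running G = -0.862593

G = -0.8626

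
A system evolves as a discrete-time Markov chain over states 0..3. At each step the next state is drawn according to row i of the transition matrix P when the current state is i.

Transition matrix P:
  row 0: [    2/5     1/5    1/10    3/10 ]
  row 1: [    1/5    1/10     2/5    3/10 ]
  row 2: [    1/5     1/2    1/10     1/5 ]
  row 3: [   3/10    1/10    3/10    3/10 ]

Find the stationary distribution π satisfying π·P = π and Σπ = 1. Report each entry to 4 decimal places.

Balance equations π_j = Σ_i π_i·P[i][j]:
  π_0 = 2/5·π_0 + 1/5·π_1 + 1/5·π_2 + 3/10·π_3
  π_1 = 1/5·π_0 + 1/10·π_1 + 1/2·π_2 + 1/10·π_3
  π_2 = 1/10·π_0 + 2/5·π_1 + 1/10·π_2 + 3/10·π_3
  normalize: π_0 + π_1 + π_2 + π_3 = 1
Solving the linear system gives exactly π = [293/1029, 223/1029, 227/1029, 286/1029].

π = [0.2847, 0.2167, 0.2206, 0.2779]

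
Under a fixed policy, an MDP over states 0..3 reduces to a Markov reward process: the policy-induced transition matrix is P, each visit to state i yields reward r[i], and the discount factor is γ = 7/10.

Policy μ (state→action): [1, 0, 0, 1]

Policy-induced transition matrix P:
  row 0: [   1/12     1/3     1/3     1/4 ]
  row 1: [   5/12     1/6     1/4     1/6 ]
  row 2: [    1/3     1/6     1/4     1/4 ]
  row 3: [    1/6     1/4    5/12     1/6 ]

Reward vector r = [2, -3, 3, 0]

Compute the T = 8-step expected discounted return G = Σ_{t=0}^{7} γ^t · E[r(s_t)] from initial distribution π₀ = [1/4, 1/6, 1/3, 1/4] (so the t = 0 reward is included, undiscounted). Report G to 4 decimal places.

t=0: π = [0.2500, 0.1667, 0.3333, 0.2500], E[r] = 1.0000, γ^t·E[r] = 1.000000, running G = 1.000000
t=1: π = [0.2431, 0.2292, 0.3125, 0.2153], E[r] = 0.7361, γ^t·E[r] = 0.515278, running G = 1.515278
t=2: π = [0.2558, 0.2251, 0.3061, 0.2130], E[r] = 0.7546, γ^t·E[r] = 0.369769, running G = 1.885046
t=3: π = [0.2527, 0.2270, 0.3068, 0.2135], E[r] = 0.7446, γ^t·E[r] = 0.255397, running G = 2.140444
t=4: π = [0.2535, 0.2266, 0.3066, 0.2133], E[r] = 0.7472, γ^t·E[r] = 0.179409, running G = 2.319853
t=5: π = [0.2533, 0.2267, 0.3067, 0.2133], E[r] = 0.7465, γ^t·E[r] = 0.125468, running G = 2.445321
t=6: π = [0.2533, 0.2267, 0.3067, 0.2133], E[r] = 0.7467, γ^t·E[r] = 0.087849, running G = 2.533170
t=7: π = [0.2533, 0.2267, 0.3067, 0.2133], E[r] = 0.7467, γ^t·E[r] = 0.061490, running G = 2.594660

G = 2.5947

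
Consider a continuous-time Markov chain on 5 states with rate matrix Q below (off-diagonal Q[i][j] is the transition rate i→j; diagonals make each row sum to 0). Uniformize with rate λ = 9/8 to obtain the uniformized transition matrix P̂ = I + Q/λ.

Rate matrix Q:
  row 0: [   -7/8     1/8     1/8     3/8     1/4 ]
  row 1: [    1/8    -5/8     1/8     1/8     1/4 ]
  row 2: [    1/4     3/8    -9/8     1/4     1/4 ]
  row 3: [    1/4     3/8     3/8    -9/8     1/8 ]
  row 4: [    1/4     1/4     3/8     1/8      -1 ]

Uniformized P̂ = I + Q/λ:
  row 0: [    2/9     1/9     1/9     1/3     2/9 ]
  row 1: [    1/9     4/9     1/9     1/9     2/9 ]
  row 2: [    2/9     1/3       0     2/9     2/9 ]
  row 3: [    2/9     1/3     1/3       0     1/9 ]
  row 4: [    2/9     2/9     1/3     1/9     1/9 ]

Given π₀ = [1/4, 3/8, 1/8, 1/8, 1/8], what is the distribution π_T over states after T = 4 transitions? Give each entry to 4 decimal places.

t=0: π = [0.2500, 0.3750, 0.1250, 0.1250, 0.1250]
t=1: π = [0.1806, 0.3056, 0.1528, 0.1667, 0.1944]
t=2: π = [0.1883, 0.3056, 0.1744, 0.1497, 0.1821]
t=3: π = [0.1883, 0.3052, 0.1655, 0.1557, 0.1854]
t=4: π = [0.1883, 0.3048, 0.1685, 0.1540, 0.1843]

π = [0.1883, 0.3048, 0.1685, 0.1540, 0.1843]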